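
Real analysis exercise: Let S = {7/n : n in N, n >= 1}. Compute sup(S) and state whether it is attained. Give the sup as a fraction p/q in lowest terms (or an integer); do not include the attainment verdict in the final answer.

Analysis:
- Values: 7, 7/2, 7/3, 7/4, ... strictly decreasing.
- The maximum is 7 (n=1); sup = 7 (attained).
- The set is bounded below by 0; 7/n -> 0 so 0 is the greatest lower bound.
- 0 is not in the set, so inf = 0 is not attained.
Conclusion: sup(S) = 7, attained in S.

7


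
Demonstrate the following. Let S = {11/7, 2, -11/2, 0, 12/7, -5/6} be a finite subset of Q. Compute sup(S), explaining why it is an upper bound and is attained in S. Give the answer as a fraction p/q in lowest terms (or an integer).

S is finite, so sup(S) = max(S).
Sorted decreasing:
2, 12/7, 11/7, 0, -5/6, -11/2
The extremum is 2.
For every x in S, x <= 2. And 2 is in S, so it is attained.
Therefore sup(S) = 2.

2


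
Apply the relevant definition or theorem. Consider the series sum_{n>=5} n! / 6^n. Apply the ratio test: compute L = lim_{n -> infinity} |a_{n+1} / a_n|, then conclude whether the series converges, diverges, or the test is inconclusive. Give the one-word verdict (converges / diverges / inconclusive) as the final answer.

Let a_n denote the general term. Form the ratio a_{n+1}/a_n and simplify:
a_{n+1}/a_n = n/6 + 1/6
Take the limit as n -> infinity: L = infinity.
Since L = infinity > 1 (or L = infinity), the ratio test implies the series diverges.

diverges


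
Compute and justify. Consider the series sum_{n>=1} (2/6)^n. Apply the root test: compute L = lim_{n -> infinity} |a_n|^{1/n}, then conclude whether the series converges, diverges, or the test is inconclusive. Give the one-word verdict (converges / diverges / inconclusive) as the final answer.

Let a_n denote the general term. Form |a_n|^(1/n) and simplify:
|a_n|^(1/n) = 1/3
Take the limit as n -> infinity: L = 1/3.
Since L = 1/3 < 1, the root test implies convergence.

converges


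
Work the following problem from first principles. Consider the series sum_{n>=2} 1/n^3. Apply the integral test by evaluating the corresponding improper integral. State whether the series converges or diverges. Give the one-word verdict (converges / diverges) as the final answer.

Let f(x) = x^(-3). Then f is positive, continuous, and decreasing on [2, infinity), so the integral test applies.
Compute the improper integral int_{2}^infinity f(x) dx:
  antiderivative F(x) = -1/(2*x^2).
  As x -> infinity, F(x) -> 0 (since p = 3 > 1).
  So int = F(infinity) - F(2) = 0 - (-1/8) = 1/8.
  Finite, so by the integral test, the series converges.

converges


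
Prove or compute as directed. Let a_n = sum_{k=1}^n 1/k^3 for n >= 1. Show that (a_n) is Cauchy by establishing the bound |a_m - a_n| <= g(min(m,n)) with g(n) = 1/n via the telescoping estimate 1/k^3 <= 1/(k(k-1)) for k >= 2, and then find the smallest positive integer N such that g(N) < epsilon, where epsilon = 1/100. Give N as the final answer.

For m > n >= 1: |a_m - a_n| = sum_{k=n+1}^m 1/k^3.
Use 1/k^3 <= 1/(k(k-1)) = 1/(k-1) - 1/k for k >= 2 (which holds since k^3 >= k^2 >= k(k-1) for k >= 2):
sum_{k=n+1}^m 1/k^3 <= sum_{k=n+1}^m (1/(k-1) - 1/k) = 1/n - 1/m <= 1/n.
By symmetry the same bound holds with n,m swapped, so |a_m - a_n| <= 1/min(m,n) = g(min(m,n)). Since g(n) -> 0, (a_n) is Cauchy.
Now solve g(N) < 1/100: 1/N < 1/100 <=> N > 1/(1/100) = 100.
The smallest integer strictly greater than 100 is N = 101.
Check: g(101) = 1/101 < 1/100; g(100) = 1/100 >= 1/100. So N = 101.

101


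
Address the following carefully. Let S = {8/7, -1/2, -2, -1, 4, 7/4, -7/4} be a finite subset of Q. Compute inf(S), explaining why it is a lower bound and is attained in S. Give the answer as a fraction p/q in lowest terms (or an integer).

S is finite, so inf(S) = min(S).
Sorted increasing:
-2, -7/4, -1, -1/2, 8/7, 7/4, 4
The extremum is -2.
For every x in S, x >= -2. And -2 is in S, so it is attained.
Therefore inf(S) = -2.

-2


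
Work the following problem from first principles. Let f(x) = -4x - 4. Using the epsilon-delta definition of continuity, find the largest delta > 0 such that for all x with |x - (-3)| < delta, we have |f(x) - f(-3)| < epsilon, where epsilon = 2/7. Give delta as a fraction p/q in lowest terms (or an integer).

We compute f(-3) = -4*(-3) - 4 = 8.
|f(x) - f(-3)| = |-4x - 4 - (8)| = |-4(x - (-3))| = 4|x - (-3)|.
We need 4|x - (-3)| < 2/7, i.e. |x - (-3)| < 2/7 / 4 = 1/14.
So any delta <= 1/14 works. Conversely, if delta > 1/14, then x = -3 + 1/14 satisfies |x - (-3)| = 1/14 < delta but |f(x) - f(-3)| = 4 * 1/14 = 2/7, which is not < 2/7; so no larger delta works.
Hence the largest such delta is 1/14.

1/14


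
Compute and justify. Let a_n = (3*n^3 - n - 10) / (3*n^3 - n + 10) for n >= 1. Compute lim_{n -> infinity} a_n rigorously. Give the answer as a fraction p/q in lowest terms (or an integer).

Divide numerator and denominator by n^3, the highest power:
numerator / n^3 = 3 - 1/n^2 - 10/n^3
denominator / n^3 = 3 - 1/n^2 + 10/n^3
As n -> infinity, all terms of the form c/n^k (k >= 1) tend to 0.
So numerator / n^3 -> 3 and denominator / n^3 -> 3.
Therefore lim a_n = 1.

1


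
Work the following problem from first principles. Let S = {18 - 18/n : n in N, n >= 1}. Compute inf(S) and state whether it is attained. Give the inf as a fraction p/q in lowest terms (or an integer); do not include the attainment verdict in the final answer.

Analysis:
- Values: 0, 9, 12, 27/2, ... strictly increasing.
- Minimum is 0 (n=1); inf = 0 (attained).
- 18 - 18/n -> 18 from below; sup = 18, not attained.
Conclusion: inf(S) = 0, attained in S.

0


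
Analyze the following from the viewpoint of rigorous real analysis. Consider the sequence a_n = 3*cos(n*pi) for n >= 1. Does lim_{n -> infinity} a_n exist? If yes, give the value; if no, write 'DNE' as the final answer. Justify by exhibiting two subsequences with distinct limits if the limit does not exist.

Examine the behaviour of a_n along subsequences.
cos(n*pi) = (-1)^n, so a_n = 3*(-1)^n. a_{2k} = 3 -> 3. a_{2k+1} = -3 -> -3.
Since these two subsequential limits are 3 and -3, distinct, the full sequence cannot converge (a convergent sequence has all subsequences tending to the same limit). So lim a_n does not exist.

DNE


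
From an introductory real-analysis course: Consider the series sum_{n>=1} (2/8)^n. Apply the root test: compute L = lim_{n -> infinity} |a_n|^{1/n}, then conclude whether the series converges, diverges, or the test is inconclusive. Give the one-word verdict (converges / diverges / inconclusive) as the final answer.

Let a_n denote the general term. Form |a_n|^(1/n) and simplify:
|a_n|^(1/n) = 1/4
Take the limit as n -> infinity: L = 1/4.
Since L = 1/4 < 1, the root test implies convergence.

converges


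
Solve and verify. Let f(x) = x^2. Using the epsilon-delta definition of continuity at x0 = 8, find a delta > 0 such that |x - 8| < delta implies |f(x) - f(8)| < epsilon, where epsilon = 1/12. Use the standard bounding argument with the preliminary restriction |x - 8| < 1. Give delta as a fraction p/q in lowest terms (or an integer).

Factor: |x^2 - (8)^2| = |x - 8| * |x + 8|.
Impose |x - 8| < 1 first. Then |x + 8| = |(x - 8) + 2*(8)| <= |x - 8| + 2*|8| < 1 + 16 = 17.
So |x^2 - (8)^2| < delta * 17.
We need delta * 17 <= 1/12, i.e. delta <= 1/12/17 = 1/204.
Since 1/204 < 1, this is tighter than 1; take delta = 1/204.
So delta = 1/204 works.

1/204


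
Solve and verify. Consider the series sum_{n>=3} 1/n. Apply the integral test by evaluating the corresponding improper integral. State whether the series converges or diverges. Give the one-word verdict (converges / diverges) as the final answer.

Let f(x) = 1/x. Then f is positive, continuous, and decreasing on [3, infinity), so the integral test applies.
Compute the improper integral int_{3}^infinity f(x) dx:
  antiderivative F(x) = log(x).
  As x -> infinity, log(x) -> infinity.
  So int = infinity - log(3) = infinity. By the integral test, the series diverges.

diverges


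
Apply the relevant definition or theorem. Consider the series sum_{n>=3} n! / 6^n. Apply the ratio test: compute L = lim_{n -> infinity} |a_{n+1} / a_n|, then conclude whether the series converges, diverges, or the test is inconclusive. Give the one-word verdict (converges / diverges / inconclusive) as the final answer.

Let a_n denote the general term. Form the ratio a_{n+1}/a_n and simplify:
a_{n+1}/a_n = n/6 + 1/6
Take the limit as n -> infinity: L = infinity.
Since L = infinity > 1 (or L = infinity), the ratio test implies the series diverges.

diverges


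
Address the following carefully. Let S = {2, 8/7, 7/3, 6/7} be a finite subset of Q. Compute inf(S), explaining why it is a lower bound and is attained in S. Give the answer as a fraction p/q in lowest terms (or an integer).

S is finite, so inf(S) = min(S).
Sorted increasing:
6/7, 8/7, 2, 7/3
The extremum is 6/7.
For every x in S, x >= 6/7. And 6/7 is in S, so it is attained.
Therefore inf(S) = 6/7.

6/7


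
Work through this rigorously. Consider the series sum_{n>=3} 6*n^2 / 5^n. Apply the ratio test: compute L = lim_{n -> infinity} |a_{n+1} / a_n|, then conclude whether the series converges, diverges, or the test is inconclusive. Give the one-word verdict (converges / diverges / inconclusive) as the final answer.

Let a_n denote the general term. Form the ratio a_{n+1}/a_n and simplify:
a_{n+1}/a_n = (n + 1)^2/(5*n^2)
Take the limit as n -> infinity: L = 1/5.
Since L = 1/5 < 1, the ratio test implies the series converges.

converges


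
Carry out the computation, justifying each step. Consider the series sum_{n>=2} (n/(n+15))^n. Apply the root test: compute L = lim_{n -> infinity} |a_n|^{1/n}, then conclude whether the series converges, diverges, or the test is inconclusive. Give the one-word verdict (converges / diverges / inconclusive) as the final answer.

Let a_n denote the general term. Form |a_n|^(1/n) and simplify:
|a_n|^(1/n) = n/(n + 15)
Take the limit as n -> infinity: L = 1.
Since L = 1, the root test is inconclusive. (In fact a_n = (n/(n+15))^n -> e^(-15) != 0, so the nth-term test shows divergence; but the root test itself gives no conclusion.)

inconclusive


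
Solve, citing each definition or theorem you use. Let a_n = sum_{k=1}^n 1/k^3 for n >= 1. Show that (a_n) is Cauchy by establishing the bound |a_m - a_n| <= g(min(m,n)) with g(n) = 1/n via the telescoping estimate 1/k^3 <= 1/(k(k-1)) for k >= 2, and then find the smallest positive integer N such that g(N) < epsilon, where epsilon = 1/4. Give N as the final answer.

For m > n >= 1: |a_m - a_n| = sum_{k=n+1}^m 1/k^3.
Use 1/k^3 <= 1/(k(k-1)) = 1/(k-1) - 1/k for k >= 2 (which holds since k^3 >= k^2 >= k(k-1) for k >= 2):
sum_{k=n+1}^m 1/k^3 <= sum_{k=n+1}^m (1/(k-1) - 1/k) = 1/n - 1/m <= 1/n.
By symmetry the same bound holds with n,m swapped, so |a_m - a_n| <= 1/min(m,n) = g(min(m,n)). Since g(n) -> 0, (a_n) is Cauchy.
Now solve g(N) < 1/4: 1/N < 1/4 <=> N > 1/(1/4) = 4.
The smallest integer strictly greater than 4 is N = 5.
Check: g(5) = 1/5 < 1/4; g(4) = 1/4 >= 1/4. So N = 5.

5


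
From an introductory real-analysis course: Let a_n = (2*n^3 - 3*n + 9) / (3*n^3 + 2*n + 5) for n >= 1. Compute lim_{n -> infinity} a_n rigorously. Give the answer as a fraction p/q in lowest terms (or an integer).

Divide numerator and denominator by n^3, the highest power:
numerator / n^3 = 2 - 3/n^2 + 9/n^3
denominator / n^3 = 3 + 2/n^2 + 5/n^3
As n -> infinity, all terms of the form c/n^k (k >= 1) tend to 0.
So numerator / n^3 -> 2 and denominator / n^3 -> 3.
Therefore lim a_n = 2/3.

2/3


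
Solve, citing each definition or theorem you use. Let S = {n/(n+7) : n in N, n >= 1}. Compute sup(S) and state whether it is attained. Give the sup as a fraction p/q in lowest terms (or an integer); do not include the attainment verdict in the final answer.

Analysis:
- Values: 1/8, 2/9, 3/10, 4/11, ... strictly increasing.
- Minimum is 1/8 (n=1); inf = 1/8 (attained).
- n/(n+7) = 1 - 7/(n+7) -> 1 from below as n -> infinity, and never equals 1.
- So sup = 1 (not attained).
Conclusion: sup(S) = 1, not attained in S.

1


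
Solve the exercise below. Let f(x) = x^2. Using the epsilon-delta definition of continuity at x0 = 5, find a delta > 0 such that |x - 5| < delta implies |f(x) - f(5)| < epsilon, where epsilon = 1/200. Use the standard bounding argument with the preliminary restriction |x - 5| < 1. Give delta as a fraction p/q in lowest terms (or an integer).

Factor: |x^2 - (5)^2| = |x - 5| * |x + 5|.
Impose |x - 5| < 1 first. Then |x + 5| = |(x - 5) + 2*(5)| <= |x - 5| + 2*|5| < 1 + 10 = 11.
So |x^2 - (5)^2| < delta * 11.
We need delta * 11 <= 1/200, i.e. delta <= 1/200/11 = 1/2200.
Since 1/2200 < 1, this is tighter than 1; take delta = 1/2200.
So delta = 1/2200 works.

1/2200


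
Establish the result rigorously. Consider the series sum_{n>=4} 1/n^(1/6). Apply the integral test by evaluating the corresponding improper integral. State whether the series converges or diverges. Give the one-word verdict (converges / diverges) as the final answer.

Let f(x) = x^(-1/6). Then f is positive, continuous, and decreasing on [4, infinity), so the integral test applies.
Compute the improper integral int_{4}^infinity f(x) dx:
  antiderivative F(x) = 6*x^(5/6)/5.
  As x -> infinity, F(x) -> infinity (since p = 1/6 < 1).
  So the integral diverges. By the integral test, the series diverges.

diverges


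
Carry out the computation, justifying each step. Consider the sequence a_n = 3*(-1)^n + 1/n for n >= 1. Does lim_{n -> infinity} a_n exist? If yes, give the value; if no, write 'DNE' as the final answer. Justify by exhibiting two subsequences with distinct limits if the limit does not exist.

Examine the behaviour of a_n along subsequences.
a_{2k} = 3 + 1/(2k) -> 3. a_{2k+1} = -3 + 1/(2k+1) -> -3.
Since these two subsequential limits are 3 and -3, distinct, the full sequence cannot converge (a convergent sequence has all subsequences tending to the same limit). So lim a_n does not exist.

DNE


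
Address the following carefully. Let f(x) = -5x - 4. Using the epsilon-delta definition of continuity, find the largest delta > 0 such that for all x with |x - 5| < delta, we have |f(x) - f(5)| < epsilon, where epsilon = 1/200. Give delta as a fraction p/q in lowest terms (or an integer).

We compute f(5) = -5*(5) - 4 = -29.
|f(x) - f(5)| = |-5x - 4 - (-29)| = |-5(x - 5)| = 5|x - 5|.
We need 5|x - 5| < 1/200, i.e. |x - 5| < 1/200 / 5 = 1/1000.
So any delta <= 1/1000 works. Conversely, if delta > 1/1000, then x = 5 + 1/1000 satisfies |x - 5| = 1/1000 < delta but |f(x) - f(5)| = 5 * 1/1000 = 1/200, which is not < 1/200; so no larger delta works.
Hence the largest such delta is 1/1000.

1/1000


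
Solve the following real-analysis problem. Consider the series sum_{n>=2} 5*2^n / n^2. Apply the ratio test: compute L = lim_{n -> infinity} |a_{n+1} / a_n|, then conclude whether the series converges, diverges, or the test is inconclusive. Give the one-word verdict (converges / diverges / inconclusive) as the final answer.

Let a_n denote the general term. Form the ratio a_{n+1}/a_n and simplify:
a_{n+1}/a_n = 2*n^2/(n + 1)^2
Take the limit as n -> infinity: L = 2.
Since L = 2 > 1 (or L = infinity), the ratio test implies the series diverges.

diverges


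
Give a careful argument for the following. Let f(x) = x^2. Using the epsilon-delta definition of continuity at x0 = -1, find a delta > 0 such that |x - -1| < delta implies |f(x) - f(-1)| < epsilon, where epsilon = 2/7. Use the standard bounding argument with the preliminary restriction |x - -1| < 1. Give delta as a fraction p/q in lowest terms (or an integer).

Factor: |x^2 - (-1)^2| = |x - -1| * |x + -1|.
Impose |x - -1| < 1 first. Then |x + -1| = |(x - -1) + 2*(-1)| <= |x - -1| + 2*|-1| < 1 + 2 = 3.
So |x^2 - (-1)^2| < delta * 3.
We need delta * 3 <= 2/7, i.e. delta <= 2/7/3 = 2/21.
Since 2/21 < 1, this is tighter than 1; take delta = 2/21.
So delta = 2/21 works.

2/21


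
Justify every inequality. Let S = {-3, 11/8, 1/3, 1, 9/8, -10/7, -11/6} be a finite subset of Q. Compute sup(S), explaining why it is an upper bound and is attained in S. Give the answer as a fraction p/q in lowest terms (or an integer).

S is finite, so sup(S) = max(S).
Sorted decreasing:
11/8, 9/8, 1, 1/3, -10/7, -11/6, -3
The extremum is 11/8.
For every x in S, x <= 11/8. And 11/8 is in S, so it is attained.
Therefore sup(S) = 11/8.

11/8


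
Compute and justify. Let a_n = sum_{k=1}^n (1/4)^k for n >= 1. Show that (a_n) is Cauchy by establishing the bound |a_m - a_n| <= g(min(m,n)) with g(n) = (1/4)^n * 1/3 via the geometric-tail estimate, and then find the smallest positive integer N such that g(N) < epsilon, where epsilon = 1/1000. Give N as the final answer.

For m > n >= 1: |a_m - a_n| = sum_{k=n+1}^m (1/4)^k < sum_{k=n+1}^infinity (1/4)^k = (1/4)^(n+1) / (1 - 1/4) = (1/4)^n * (1/4) * (4/3) = (1/4)^n * 1/3.
So g(n) = (1/4)^n / 3. Since g(n) -> 0, (a_n) is Cauchy.
Now solve g(N) < 1/1000: (1/4)^N / 3 < 1/1000 <=> 4^N > 1 / (3 * 1/1000) = 1000/3.
Check powers of 4: 4^4 = 256 <= 1000/3, 4^5 = 1024 > 1000/3.
So the smallest such N is 5. Check: g(5) = 1/(3 * 1024) = 1/3072 < 1/1000.

5


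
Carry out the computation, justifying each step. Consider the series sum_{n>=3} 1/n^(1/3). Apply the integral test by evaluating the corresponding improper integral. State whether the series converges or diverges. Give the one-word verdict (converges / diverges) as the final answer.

Let f(x) = x^(-1/3). Then f is positive, continuous, and decreasing on [3, infinity), so the integral test applies.
Compute the improper integral int_{3}^infinity f(x) dx:
  antiderivative F(x) = 3*x^(2/3)/2.
  As x -> infinity, F(x) -> infinity (since p = 1/3 < 1).
  So the integral diverges. By the integral test, the series diverges.

diverges


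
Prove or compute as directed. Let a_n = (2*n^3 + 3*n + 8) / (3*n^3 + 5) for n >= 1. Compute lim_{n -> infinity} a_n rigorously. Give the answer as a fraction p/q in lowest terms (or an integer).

Divide numerator and denominator by n^3, the highest power:
numerator / n^3 = 2 + 3/n^2 + 8/n^3
denominator / n^3 = 3 + 5/n^3
As n -> infinity, all terms of the form c/n^k (k >= 1) tend to 0.
So numerator / n^3 -> 2 and denominator / n^3 -> 3.
Therefore lim a_n = 2/3.

2/3


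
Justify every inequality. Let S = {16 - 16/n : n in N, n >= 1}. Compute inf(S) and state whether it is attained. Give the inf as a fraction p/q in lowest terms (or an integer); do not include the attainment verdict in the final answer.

Analysis:
- Values: 0, 8, 32/3, 12, ... strictly increasing.
- Minimum is 0 (n=1); inf = 0 (attained).
- 16 - 16/n -> 16 from below; sup = 16, not attained.
Conclusion: inf(S) = 0, attained in S.

0


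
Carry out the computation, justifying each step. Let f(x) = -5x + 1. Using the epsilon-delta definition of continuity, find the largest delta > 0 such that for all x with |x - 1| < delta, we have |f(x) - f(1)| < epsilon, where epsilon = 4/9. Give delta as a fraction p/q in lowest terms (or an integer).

We compute f(1) = -5*(1) + 1 = -4.
|f(x) - f(1)| = |-5x + 1 - (-4)| = |-5(x - 1)| = 5|x - 1|.
We need 5|x - 1| < 4/9, i.e. |x - 1| < 4/9 / 5 = 4/45.
So any delta <= 4/45 works. Conversely, if delta > 4/45, then x = 1 + 4/45 satisfies |x - 1| = 4/45 < delta but |f(x) - f(1)| = 5 * 4/45 = 4/9, which is not < 4/9; so no larger delta works.
Hence the largest such delta is 4/45.

4/45


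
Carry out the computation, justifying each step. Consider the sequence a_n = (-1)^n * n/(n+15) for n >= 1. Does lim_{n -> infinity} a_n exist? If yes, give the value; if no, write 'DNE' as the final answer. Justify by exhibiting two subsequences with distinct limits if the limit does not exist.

Examine the behaviour of a_n along subsequences.
a_{2k} = 2k/(2k+15) -> 1. a_{2k+1} = -(2k+1)/(2k+16) -> -1.
Since these two subsequential limits are 1 and -1, distinct, the full sequence cannot converge (a convergent sequence has all subsequences tending to the same limit). So lim a_n does not exist.

DNE


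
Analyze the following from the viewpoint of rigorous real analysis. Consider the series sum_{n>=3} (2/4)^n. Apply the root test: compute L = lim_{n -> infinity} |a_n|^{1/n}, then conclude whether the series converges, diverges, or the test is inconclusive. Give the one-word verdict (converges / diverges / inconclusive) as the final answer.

Let a_n denote the general term. Form |a_n|^(1/n) and simplify:
|a_n|^(1/n) = 1/2
Take the limit as n -> infinity: L = 1/2.
Since L = 1/2 < 1, the root test implies convergence.

converges


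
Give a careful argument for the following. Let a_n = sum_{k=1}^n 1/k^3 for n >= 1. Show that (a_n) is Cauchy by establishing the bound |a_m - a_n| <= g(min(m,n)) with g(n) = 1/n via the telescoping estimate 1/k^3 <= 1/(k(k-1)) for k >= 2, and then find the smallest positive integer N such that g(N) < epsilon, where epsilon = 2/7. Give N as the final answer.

For m > n >= 1: |a_m - a_n| = sum_{k=n+1}^m 1/k^3.
Use 1/k^3 <= 1/(k(k-1)) = 1/(k-1) - 1/k for k >= 2 (which holds since k^3 >= k^2 >= k(k-1) for k >= 2):
sum_{k=n+1}^m 1/k^3 <= sum_{k=n+1}^m (1/(k-1) - 1/k) = 1/n - 1/m <= 1/n.
By symmetry the same bound holds with n,m swapped, so |a_m - a_n| <= 1/min(m,n) = g(min(m,n)). Since g(n) -> 0, (a_n) is Cauchy.
Now solve g(N) < 2/7: 1/N < 2/7 <=> N > 1/(2/7) = 7/2.
The smallest integer strictly greater than 7/2 is N = 4.
Check: g(4) = 1/4 < 2/7; g(3) = 1/3 >= 2/7. So N = 4.

4


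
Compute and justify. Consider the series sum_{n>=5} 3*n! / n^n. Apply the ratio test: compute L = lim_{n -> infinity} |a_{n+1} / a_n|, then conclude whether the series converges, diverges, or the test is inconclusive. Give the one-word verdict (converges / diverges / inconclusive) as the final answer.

Let a_n denote the general term. Form the ratio a_{n+1}/a_n and simplify:
a_{n+1}/a_n = (n/(n + 1))^n
Take the limit as n -> infinity: L = exp(-1).
Since L = exp(-1) < 1, the ratio test implies the series converges.

converges


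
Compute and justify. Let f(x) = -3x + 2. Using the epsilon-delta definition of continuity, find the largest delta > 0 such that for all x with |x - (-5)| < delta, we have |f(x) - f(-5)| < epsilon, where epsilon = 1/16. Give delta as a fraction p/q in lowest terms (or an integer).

We compute f(-5) = -3*(-5) + 2 = 17.
|f(x) - f(-5)| = |-3x + 2 - (17)| = |-3(x - (-5))| = 3|x - (-5)|.
We need 3|x - (-5)| < 1/16, i.e. |x - (-5)| < 1/16 / 3 = 1/48.
So any delta <= 1/48 works. Conversely, if delta > 1/48, then x = -5 + 1/48 satisfies |x - (-5)| = 1/48 < delta but |f(x) - f(-5)| = 3 * 1/48 = 1/16, which is not < 1/16; so no larger delta works.
Hence the largest such delta is 1/48.

1/48


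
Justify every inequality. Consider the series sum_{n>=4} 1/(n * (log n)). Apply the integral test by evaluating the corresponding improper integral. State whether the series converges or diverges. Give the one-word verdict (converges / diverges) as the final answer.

Let f(x) = 1/(x*log(x)). Then f is positive, continuous, and decreasing on [4, infinity), so the integral test applies.
Compute the improper integral int_{4}^infinity f(x) dx:
  antiderivative F(x) = log(log(x)).
  F(x) = log(log(x)) -> infinity as x -> infinity. The integral diverges, so by the integral test, the series diverges.

diverges


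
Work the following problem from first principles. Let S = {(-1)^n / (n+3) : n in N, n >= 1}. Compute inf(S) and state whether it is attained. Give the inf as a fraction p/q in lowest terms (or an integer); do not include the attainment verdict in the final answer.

Analysis:
- Values: -1/4, 1/5, -1/6, 1/7, -1/8, ...
- Positive terms (even n): 1/(2+3), 1/(4+3), ... decreasing -> max = 1/5 (n=2).
- Negative terms (odd n): -1/(1+3), -1/(3+3), ... increasing -> min = -1/4 (n=1).
- So sup = 1/5 (attained at n=2); inf = -1/4 (attained at n=1).
Conclusion: inf(S) = -1/4, attained in S.

-1/4


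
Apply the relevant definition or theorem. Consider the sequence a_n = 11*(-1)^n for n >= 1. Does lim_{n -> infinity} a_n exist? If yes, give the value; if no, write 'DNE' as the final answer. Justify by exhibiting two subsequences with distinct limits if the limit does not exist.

Examine the behaviour of a_n along subsequences.
Even-n subsequence a_{2k} = 11 -> 11. Odd-n subsequence a_{2k+1} = -11 -> -11.
Since these two subsequential limits are 11 and -11, distinct, the full sequence cannot converge (a convergent sequence has all subsequences tending to the same limit). So lim a_n does not exist.

DNE


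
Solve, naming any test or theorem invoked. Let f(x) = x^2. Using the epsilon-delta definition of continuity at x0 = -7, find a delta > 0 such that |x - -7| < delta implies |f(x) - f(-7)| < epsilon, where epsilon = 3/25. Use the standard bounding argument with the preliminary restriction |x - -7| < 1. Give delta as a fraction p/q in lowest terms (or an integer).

Factor: |x^2 - (-7)^2| = |x - -7| * |x + -7|.
Impose |x - -7| < 1 first. Then |x + -7| = |(x - -7) + 2*(-7)| <= |x - -7| + 2*|-7| < 1 + 14 = 15.
So |x^2 - (-7)^2| < delta * 15.
We need delta * 15 <= 3/25, i.e. delta <= 3/25/15 = 1/125.
Since 1/125 < 1, this is tighter than 1; take delta = 1/125.
So delta = 1/125 works.

1/125


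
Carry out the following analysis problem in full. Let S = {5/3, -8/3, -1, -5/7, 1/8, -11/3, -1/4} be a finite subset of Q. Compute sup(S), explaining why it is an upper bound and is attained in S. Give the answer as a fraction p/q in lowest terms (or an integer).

S is finite, so sup(S) = max(S).
Sorted decreasing:
5/3, 1/8, -1/4, -5/7, -1, -8/3, -11/3
The extremum is 5/3.
For every x in S, x <= 5/3. And 5/3 is in S, so it is attained.
Therefore sup(S) = 5/3.

5/3


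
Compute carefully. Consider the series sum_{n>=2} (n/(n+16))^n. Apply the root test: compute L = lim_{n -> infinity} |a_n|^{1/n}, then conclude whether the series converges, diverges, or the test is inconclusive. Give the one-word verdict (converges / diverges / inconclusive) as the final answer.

Let a_n denote the general term. Form |a_n|^(1/n) and simplify:
|a_n|^(1/n) = n/(n + 16)
Take the limit as n -> infinity: L = 1.
Since L = 1, the root test is inconclusive. (In fact a_n = (n/(n+16))^n -> e^(-16) != 0, so the nth-term test shows divergence; but the root test itself gives no conclusion.)

inconclusive


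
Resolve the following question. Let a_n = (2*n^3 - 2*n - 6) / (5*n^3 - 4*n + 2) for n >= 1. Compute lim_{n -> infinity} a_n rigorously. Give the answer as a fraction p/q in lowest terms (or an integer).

Divide numerator and denominator by n^3, the highest power:
numerator / n^3 = 2 - 2/n^2 - 6/n^3
denominator / n^3 = 5 - 4/n^2 + 2/n^3
As n -> infinity, all terms of the form c/n^k (k >= 1) tend to 0.
So numerator / n^3 -> 2 and denominator / n^3 -> 5.
Therefore lim a_n = 2/5.

2/5


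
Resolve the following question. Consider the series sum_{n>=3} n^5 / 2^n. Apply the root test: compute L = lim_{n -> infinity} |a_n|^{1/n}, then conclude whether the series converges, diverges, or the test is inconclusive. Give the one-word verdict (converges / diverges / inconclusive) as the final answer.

Let a_n denote the general term. Form |a_n|^(1/n) and simplify:
|a_n|^(1/n) = n^(5/n)/2
Take the limit as n -> infinity: L = 1/2.
Since L = 1/2 < 1, the root test implies convergence.

converges


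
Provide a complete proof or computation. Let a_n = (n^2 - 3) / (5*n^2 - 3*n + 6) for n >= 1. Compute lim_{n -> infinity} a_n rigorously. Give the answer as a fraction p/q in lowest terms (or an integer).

Divide numerator and denominator by n^2, the highest power:
numerator / n^2 = 1 - 3/n^2
denominator / n^2 = 5 - 3/n + 6/n^2
As n -> infinity, all terms of the form c/n^k (k >= 1) tend to 0.
So numerator / n^2 -> 1 and denominator / n^2 -> 5.
Therefore lim a_n = 1/5.

1/5


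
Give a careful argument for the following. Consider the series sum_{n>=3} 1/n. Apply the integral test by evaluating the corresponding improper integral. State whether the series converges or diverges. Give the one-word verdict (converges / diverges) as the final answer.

Let f(x) = 1/x. Then f is positive, continuous, and decreasing on [3, infinity), so the integral test applies.
Compute the improper integral int_{3}^infinity f(x) dx:
  antiderivative F(x) = log(x).
  As x -> infinity, log(x) -> infinity.
  So int = infinity - log(3) = infinity. By the integral test, the series diverges.

diverges


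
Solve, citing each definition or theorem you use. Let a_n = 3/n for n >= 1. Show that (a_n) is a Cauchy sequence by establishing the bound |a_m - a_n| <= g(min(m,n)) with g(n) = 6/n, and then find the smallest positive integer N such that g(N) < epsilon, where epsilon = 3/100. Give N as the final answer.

For any m, n >= 1, by the triangle inequality:
|a_m - a_n| = |3/m - 3/n| <= 3*1/m + 3*1/n <= 6/min(m,n).
So g(n) = 6/n bounds the Cauchy difference. Since g(n) -> 0, (a_n) is Cauchy.
Now solve g(N) < 3/100: 6/N < 3/100 <=> N > 6 / (3/100) = 200.
The smallest integer strictly greater than 200 is N = 201.
Check: g(201) = 6/201 = 2/67 < 3/100; g(200) = 3/100 >= 3/100. So N = 201.

201


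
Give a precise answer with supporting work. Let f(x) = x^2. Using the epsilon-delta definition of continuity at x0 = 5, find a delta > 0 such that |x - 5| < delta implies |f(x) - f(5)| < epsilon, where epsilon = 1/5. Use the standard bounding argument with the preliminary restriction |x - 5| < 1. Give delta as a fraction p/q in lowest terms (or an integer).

Factor: |x^2 - (5)^2| = |x - 5| * |x + 5|.
Impose |x - 5| < 1 first. Then |x + 5| = |(x - 5) + 2*(5)| <= |x - 5| + 2*|5| < 1 + 10 = 11.
So |x^2 - (5)^2| < delta * 11.
We need delta * 11 <= 1/5, i.e. delta <= 1/5/11 = 1/55.
Since 1/55 < 1, this is tighter than 1; take delta = 1/55.
So delta = 1/55 works.

1/55


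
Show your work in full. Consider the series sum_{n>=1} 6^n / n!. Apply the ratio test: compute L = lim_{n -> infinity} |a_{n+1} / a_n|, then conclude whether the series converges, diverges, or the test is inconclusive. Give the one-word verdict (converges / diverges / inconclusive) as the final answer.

Let a_n denote the general term. Form the ratio a_{n+1}/a_n and simplify:
a_{n+1}/a_n = 6/(n + 1)
Take the limit as n -> infinity: L = 0.
Since L = 0 < 1, the ratio test implies the series converges.

converges


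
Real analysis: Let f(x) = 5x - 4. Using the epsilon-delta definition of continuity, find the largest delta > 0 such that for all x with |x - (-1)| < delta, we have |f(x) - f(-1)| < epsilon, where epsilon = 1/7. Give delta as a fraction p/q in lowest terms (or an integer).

We compute f(-1) = 5*(-1) - 4 = -9.
|f(x) - f(-1)| = |5x - 4 - (-9)| = |5(x - (-1))| = 5|x - (-1)|.
We need 5|x - (-1)| < 1/7, i.e. |x - (-1)| < 1/7 / 5 = 1/35.
So any delta <= 1/35 works. Conversely, if delta > 1/35, then x = -1 + 1/35 satisfies |x - (-1)| = 1/35 < delta but |f(x) - f(-1)| = 5 * 1/35 = 1/7, which is not < 1/7; so no larger delta works.
Hence the largest such delta is 1/35.

1/35


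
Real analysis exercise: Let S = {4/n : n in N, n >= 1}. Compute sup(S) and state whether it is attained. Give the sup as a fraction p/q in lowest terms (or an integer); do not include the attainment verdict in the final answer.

Analysis:
- Values: 4, 2, 4/3, 1, ... strictly decreasing.
- The maximum is 4 (n=1); sup = 4 (attained).
- The set is bounded below by 0; 4/n -> 0 so 0 is the greatest lower bound.
- 0 is not in the set, so inf = 0 is not attained.
Conclusion: sup(S) = 4, attained in S.

4


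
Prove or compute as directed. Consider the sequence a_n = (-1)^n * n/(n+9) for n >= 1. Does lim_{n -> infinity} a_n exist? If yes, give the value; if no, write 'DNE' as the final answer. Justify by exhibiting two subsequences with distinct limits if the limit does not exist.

Examine the behaviour of a_n along subsequences.
a_{2k} = 2k/(2k+9) -> 1. a_{2k+1} = -(2k+1)/(2k+10) -> -1.
Since these two subsequential limits are 1 and -1, distinct, the full sequence cannot converge (a convergent sequence has all subsequences tending to the same limit). So lim a_n does not exist.

DNE


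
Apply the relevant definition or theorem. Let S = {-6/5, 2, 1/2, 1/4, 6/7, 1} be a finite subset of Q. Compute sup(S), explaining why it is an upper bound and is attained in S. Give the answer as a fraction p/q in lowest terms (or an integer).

S is finite, so sup(S) = max(S).
Sorted decreasing:
2, 1, 6/7, 1/2, 1/4, -6/5
The extremum is 2.
For every x in S, x <= 2. And 2 is in S, so it is attained.
Therefore sup(S) = 2.

2


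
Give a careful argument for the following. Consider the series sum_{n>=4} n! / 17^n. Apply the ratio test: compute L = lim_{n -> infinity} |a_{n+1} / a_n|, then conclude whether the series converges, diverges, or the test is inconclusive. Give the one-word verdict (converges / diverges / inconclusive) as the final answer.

Let a_n denote the general term. Form the ratio a_{n+1}/a_n and simplify:
a_{n+1}/a_n = n/17 + 1/17
Take the limit as n -> infinity: L = infinity.
Since L = infinity > 1 (or L = infinity), the ratio test implies the series diverges.

diverges


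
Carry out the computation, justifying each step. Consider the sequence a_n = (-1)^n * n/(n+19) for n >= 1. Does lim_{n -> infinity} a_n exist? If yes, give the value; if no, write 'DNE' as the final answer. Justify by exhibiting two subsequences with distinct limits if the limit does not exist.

Examine the behaviour of a_n along subsequences.
a_{2k} = 2k/(2k+19) -> 1. a_{2k+1} = -(2k+1)/(2k+20) -> -1.
Since these two subsequential limits are 1 and -1, distinct, the full sequence cannot converge (a convergent sequence has all subsequences tending to the same limit). So lim a_n does not exist.

DNE


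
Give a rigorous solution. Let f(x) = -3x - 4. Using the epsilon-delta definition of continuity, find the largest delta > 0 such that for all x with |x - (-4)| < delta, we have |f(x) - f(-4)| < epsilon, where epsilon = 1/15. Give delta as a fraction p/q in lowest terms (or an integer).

We compute f(-4) = -3*(-4) - 4 = 8.
|f(x) - f(-4)| = |-3x - 4 - (8)| = |-3(x - (-4))| = 3|x - (-4)|.
We need 3|x - (-4)| < 1/15, i.e. |x - (-4)| < 1/15 / 3 = 1/45.
So any delta <= 1/45 works. Conversely, if delta > 1/45, then x = -4 + 1/45 satisfies |x - (-4)| = 1/45 < delta but |f(x) - f(-4)| = 3 * 1/45 = 1/15, which is not < 1/15; so no larger delta works.
Hence the largest such delta is 1/45.

1/45


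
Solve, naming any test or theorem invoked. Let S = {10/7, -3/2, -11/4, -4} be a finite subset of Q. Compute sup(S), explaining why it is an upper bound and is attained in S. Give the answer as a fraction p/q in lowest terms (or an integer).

S is finite, so sup(S) = max(S).
Sorted decreasing:
10/7, -3/2, -11/4, -4
The extremum is 10/7.
For every x in S, x <= 10/7. And 10/7 is in S, so it is attained.
Therefore sup(S) = 10/7.

10/7


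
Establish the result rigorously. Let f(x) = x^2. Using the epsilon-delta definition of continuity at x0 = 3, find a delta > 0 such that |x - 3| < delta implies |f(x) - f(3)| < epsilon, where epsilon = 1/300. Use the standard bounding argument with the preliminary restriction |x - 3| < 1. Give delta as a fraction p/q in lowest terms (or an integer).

Factor: |x^2 - (3)^2| = |x - 3| * |x + 3|.
Impose |x - 3| < 1 first. Then |x + 3| = |(x - 3) + 2*(3)| <= |x - 3| + 2*|3| < 1 + 6 = 7.
So |x^2 - (3)^2| < delta * 7.
We need delta * 7 <= 1/300, i.e. delta <= 1/300/7 = 1/2100.
Since 1/2100 < 1, this is tighter than 1; take delta = 1/2100.
So delta = 1/2100 works.

1/2100


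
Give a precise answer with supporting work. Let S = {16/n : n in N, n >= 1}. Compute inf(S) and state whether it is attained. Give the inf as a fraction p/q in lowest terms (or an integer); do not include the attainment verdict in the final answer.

Analysis:
- Values: 16, 8, 16/3, 4, ... strictly decreasing.
- The maximum is 16 (n=1); sup = 16 (attained).
- The set is bounded below by 0; 16/n -> 0 so 0 is the greatest lower bound.
- 0 is not in the set, so inf = 0 is not attained.
Conclusion: inf(S) = 0, not attained in S.

0


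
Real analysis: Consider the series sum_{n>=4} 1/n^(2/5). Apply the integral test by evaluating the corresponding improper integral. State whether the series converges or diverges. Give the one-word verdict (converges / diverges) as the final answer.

Let f(x) = x^(-2/5). Then f is positive, continuous, and decreasing on [4, infinity), so the integral test applies.
Compute the improper integral int_{4}^infinity f(x) dx:
  antiderivative F(x) = 5*x^(3/5)/3.
  As x -> infinity, F(x) -> infinity (since p = 2/5 < 1).
  So the integral diverges. By the integral test, the series diverges.

diverges


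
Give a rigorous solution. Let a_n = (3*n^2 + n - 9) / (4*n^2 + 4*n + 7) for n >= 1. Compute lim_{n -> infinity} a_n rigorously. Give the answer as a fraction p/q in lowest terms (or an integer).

Divide numerator and denominator by n^2, the highest power:
numerator / n^2 = 3 + 1/n - 9/n^2
denominator / n^2 = 4 + 4/n + 7/n^2
As n -> infinity, all terms of the form c/n^k (k >= 1) tend to 0.
So numerator / n^2 -> 3 and denominator / n^2 -> 4.
Therefore lim a_n = 3/4.

3/4


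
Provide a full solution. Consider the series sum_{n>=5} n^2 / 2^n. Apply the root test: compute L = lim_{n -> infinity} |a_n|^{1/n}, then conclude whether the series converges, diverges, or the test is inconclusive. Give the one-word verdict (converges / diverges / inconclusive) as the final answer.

Let a_n denote the general term. Form |a_n|^(1/n) and simplify:
|a_n|^(1/n) = n^(2/n)/2
Take the limit as n -> infinity: L = 1/2.
Since L = 1/2 < 1, the root test implies convergence.

converges


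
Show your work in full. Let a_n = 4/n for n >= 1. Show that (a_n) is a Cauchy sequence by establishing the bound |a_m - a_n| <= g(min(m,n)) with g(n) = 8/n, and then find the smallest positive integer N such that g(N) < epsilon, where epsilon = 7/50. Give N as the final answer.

For any m, n >= 1, by the triangle inequality:
|a_m - a_n| = |4/m - 4/n| <= 4*1/m + 4*1/n <= 8/min(m,n).
So g(n) = 8/n bounds the Cauchy difference. Since g(n) -> 0, (a_n) is Cauchy.
Now solve g(N) < 7/50: 8/N < 7/50 <=> N > 8 / (7/50) = 400/7.
The smallest integer strictly greater than 400/7 is N = 58.
Check: g(58) = 8/58 = 4/29 < 7/50; g(57) = 8/57 >= 7/50. So N = 58.

58


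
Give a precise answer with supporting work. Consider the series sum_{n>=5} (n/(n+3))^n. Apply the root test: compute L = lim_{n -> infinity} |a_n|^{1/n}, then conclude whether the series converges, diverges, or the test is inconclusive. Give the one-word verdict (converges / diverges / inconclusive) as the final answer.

Let a_n denote the general term. Form |a_n|^(1/n) and simplify:
|a_n|^(1/n) = n/(n + 3)
Take the limit as n -> infinity: L = 1.
Since L = 1, the root test is inconclusive. (In fact a_n = (n/(n+3))^n -> e^(-3) != 0, so the nth-term test shows divergence; but the root test itself gives no conclusion.)

inconclusive


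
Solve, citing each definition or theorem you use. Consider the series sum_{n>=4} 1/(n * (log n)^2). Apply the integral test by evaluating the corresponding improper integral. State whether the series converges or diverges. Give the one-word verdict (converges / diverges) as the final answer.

Let f(x) = 1/(x*log(x)^2). Then f is positive, continuous, and decreasing on [4, infinity), so the integral test applies.
Compute the improper integral int_{4}^infinity f(x) dx:
  antiderivative F(x) = -1/log(x).
  F(x) -> 0 as x -> infinity.  int = 0 - F(4) = 1/log(4) < infinity. By the integral test, the series converges.

converges


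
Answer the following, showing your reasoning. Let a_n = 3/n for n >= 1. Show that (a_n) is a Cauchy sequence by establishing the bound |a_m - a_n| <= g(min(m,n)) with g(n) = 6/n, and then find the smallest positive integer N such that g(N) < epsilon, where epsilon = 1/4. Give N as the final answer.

For any m, n >= 1, by the triangle inequality:
|a_m - a_n| = |3/m - 3/n| <= 3*1/m + 3*1/n <= 6/min(m,n).
So g(n) = 6/n bounds the Cauchy difference. Since g(n) -> 0, (a_n) is Cauchy.
Now solve g(N) < 1/4: 6/N < 1/4 <=> N > 6 / (1/4) = 24.
The smallest integer strictly greater than 24 is N = 25.
Check: g(25) = 6/25 = 6/25 < 1/4; g(24) = 1/4 >= 1/4. So N = 25.

25
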